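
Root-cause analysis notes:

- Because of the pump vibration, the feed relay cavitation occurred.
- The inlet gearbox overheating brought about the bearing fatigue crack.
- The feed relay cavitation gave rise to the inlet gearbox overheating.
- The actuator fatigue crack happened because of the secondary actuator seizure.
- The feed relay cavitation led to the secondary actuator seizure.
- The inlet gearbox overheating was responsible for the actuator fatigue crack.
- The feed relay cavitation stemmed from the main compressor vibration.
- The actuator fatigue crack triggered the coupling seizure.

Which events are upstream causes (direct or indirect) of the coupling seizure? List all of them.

the actuator fatigue crack, the feed relay cavitation, the inlet gearbox overheating, the main compressor vibration, the pump vibration, the secondary actuator seizure

Immediate cause of the coupling seizure: the actuator fatigue crack.
Further upstream: the main compressor vibration, the feed relay cavitation, the secondary actuator seizure, the inlet gearbox overheating, the pump vibration.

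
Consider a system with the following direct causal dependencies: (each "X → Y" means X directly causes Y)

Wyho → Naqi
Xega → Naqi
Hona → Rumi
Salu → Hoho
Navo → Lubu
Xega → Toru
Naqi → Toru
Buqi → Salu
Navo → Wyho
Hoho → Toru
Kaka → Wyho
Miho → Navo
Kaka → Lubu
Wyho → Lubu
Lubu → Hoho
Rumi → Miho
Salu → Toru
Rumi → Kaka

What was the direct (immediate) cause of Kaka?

Rumi

Upstream contributors include Hona, but only Rumi feeds directly into Kaka.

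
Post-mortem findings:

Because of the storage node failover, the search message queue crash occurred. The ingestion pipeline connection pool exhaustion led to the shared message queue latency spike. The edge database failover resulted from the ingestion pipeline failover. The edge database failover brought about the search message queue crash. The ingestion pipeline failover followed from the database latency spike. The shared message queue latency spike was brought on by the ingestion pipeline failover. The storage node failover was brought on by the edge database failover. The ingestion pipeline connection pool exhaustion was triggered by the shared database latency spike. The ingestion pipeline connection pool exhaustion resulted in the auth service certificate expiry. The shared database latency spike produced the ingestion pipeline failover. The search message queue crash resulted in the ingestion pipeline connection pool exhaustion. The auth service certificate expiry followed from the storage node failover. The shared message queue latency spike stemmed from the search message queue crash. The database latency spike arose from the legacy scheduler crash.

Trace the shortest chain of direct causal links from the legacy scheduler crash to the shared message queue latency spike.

the legacy scheduler crash → the database latency spike → the ingestion pipeline failover → the shared message queue latency spike

the legacy scheduler crash → the database latency spike
the database latency spike → the ingestion pipeline failover
the ingestion pipeline failover → the shared message queue latency spike
Length: 3 steps.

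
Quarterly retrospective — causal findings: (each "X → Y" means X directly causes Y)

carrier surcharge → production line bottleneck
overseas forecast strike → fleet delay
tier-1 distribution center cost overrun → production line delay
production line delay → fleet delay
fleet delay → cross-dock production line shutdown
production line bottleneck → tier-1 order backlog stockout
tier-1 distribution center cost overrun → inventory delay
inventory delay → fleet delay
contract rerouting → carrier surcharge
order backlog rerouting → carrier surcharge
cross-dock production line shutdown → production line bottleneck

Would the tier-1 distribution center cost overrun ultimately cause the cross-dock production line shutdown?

Yes

There is a causal chain: the tier-1 distribution center cost overrun → the production line delay → the fleet delay → the cross-dock production line shutdown.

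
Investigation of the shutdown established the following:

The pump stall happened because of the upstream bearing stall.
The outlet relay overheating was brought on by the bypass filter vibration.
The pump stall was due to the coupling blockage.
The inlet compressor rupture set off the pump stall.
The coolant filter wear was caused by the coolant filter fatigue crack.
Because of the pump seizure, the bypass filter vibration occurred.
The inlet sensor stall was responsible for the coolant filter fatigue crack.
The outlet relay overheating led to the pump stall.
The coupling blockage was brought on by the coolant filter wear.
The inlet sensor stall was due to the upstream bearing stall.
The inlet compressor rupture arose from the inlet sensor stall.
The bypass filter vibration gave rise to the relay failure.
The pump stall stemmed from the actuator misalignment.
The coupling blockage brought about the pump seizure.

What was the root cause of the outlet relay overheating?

Tracing upstream from the outlet relay overheating: the outlet relay overheating ← the bypass filter vibration ← the pump seizure ← the coupling blockage ← the coolant filter wear ← the coolant filter fatigue crack ← the inlet sensor stall ← the upstream bearing stall.
The upstream bearing stall has no stated cause, so it is the root.

the upstream bearing stall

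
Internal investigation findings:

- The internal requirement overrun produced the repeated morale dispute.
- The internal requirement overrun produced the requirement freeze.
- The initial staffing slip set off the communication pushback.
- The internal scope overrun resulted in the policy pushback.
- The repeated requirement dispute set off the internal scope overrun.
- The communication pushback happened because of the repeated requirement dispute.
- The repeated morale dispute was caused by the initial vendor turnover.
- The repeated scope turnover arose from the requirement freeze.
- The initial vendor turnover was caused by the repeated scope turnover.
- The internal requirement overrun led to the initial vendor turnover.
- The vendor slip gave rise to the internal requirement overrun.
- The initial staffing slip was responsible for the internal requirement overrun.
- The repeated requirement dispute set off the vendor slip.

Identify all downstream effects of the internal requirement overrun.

Direct effects: the requirement freeze, the initial vendor turnover, the repeated morale dispute.
2 steps out: the repeated scope turnover.
Not reachable from it: the repeated requirement dispute, the internal scope overrun, the policy pushback, the vendor slip, the initial staffing slip, the communication pushback.

the initial vendor turnover, the repeated morale dispute, the repeated scope turnover, the requirement freeze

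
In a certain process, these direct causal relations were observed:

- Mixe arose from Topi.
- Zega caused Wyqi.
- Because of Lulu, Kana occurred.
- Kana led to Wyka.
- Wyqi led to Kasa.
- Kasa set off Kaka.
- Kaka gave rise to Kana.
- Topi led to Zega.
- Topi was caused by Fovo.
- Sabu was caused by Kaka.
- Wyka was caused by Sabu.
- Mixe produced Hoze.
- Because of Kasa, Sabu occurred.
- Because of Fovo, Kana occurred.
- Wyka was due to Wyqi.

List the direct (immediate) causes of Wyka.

Upstream contributors include Fovo, Topi, Lulu, Zega, Kasa, Kaka, but only Kana, Sabu, Wyqi feed directly into Wyka.

Kana, Sabu, Wyqi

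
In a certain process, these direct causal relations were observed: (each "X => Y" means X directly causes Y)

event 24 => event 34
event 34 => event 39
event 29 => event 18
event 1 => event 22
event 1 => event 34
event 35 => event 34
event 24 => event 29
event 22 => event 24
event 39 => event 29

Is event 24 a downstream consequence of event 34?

No

Event 34 leads to event 39, event 29, event 18; event 24 is not among them.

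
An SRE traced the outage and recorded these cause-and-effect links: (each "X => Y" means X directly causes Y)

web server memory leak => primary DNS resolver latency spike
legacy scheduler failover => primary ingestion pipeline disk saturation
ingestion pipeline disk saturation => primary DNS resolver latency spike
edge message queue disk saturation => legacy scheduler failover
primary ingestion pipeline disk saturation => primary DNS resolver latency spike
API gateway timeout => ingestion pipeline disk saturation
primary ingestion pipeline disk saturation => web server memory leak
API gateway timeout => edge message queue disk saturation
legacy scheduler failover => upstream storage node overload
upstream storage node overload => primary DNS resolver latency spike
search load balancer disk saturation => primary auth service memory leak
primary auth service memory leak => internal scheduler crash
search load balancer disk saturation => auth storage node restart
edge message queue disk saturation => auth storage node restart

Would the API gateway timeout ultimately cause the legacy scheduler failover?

There is a causal chain: the API gateway timeout → the edge message queue disk saturation → the legacy scheduler failover.

Yes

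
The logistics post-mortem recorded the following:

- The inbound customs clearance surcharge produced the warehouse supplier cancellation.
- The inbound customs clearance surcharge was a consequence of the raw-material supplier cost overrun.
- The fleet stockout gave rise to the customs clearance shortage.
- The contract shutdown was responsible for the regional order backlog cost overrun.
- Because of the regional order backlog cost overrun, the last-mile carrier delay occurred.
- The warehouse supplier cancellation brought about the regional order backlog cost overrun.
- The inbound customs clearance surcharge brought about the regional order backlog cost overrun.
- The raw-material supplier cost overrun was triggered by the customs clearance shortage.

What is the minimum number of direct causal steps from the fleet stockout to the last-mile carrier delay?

5

Shortest chain: the fleet stockout → the customs clearance shortage → the raw-material supplier cost overrun → the inbound customs clearance surcharge → the regional order backlog cost overrun → the last-mile carrier delay.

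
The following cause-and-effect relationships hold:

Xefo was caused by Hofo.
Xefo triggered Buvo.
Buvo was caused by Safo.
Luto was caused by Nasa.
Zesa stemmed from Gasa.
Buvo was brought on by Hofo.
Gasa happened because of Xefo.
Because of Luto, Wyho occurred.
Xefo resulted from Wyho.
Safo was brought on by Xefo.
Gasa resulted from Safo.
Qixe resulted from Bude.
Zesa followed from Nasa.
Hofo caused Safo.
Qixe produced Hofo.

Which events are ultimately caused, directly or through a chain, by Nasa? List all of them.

Direct effects: Luto, Zesa.
2 steps out: Wyho.
3 steps out: Xefo.
4 steps out: Safo, Gasa, Buvo.
Not reachable from it: Bude, Qixe, Hofo.

Buvo, Gasa, Luto, Safo, Wyho, Xefo, Zesa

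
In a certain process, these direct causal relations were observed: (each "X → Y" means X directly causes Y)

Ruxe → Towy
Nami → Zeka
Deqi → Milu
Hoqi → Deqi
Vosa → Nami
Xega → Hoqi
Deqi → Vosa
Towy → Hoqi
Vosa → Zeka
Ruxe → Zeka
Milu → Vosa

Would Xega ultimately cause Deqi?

There is a causal chain: Xega → Hoqi → Deqi.

Yes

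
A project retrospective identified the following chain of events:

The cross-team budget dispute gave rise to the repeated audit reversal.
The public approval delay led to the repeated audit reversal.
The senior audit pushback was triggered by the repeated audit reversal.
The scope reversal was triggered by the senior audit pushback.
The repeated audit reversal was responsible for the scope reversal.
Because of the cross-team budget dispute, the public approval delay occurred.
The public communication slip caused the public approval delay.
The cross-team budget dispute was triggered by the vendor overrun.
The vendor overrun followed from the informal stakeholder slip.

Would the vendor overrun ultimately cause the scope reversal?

There is a causal chain: the vendor overrun → the cross-team budget dispute → the repeated audit reversal → the scope reversal.

Yes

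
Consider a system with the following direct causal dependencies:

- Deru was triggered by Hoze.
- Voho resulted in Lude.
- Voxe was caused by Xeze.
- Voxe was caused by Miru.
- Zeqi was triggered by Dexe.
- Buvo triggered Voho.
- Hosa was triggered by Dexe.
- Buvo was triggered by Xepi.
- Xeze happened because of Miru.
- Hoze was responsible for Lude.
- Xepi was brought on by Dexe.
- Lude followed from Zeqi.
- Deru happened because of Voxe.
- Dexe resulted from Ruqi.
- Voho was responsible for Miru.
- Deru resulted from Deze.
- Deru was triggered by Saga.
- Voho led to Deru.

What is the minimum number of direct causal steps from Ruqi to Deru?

Shortest chain: Ruqi → Dexe → Xepi → Buvo → Voho → Deru.

5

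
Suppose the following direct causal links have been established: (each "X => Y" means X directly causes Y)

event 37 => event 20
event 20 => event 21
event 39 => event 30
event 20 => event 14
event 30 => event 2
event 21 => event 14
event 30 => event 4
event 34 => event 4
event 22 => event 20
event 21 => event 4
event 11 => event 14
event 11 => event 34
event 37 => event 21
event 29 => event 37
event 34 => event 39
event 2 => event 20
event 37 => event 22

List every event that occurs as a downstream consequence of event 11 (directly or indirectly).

Direct effects: event 34, event 14.
2 steps out: event 39, event 4.
3 steps out: event 30.
4 steps out: event 2.
5 steps out: event 20.
6 steps out: event 21.
Not reachable from it: event 29, event 37, event 22.

event 14, event 2, event 20, event 21, event 30, event 34, event 39, event 4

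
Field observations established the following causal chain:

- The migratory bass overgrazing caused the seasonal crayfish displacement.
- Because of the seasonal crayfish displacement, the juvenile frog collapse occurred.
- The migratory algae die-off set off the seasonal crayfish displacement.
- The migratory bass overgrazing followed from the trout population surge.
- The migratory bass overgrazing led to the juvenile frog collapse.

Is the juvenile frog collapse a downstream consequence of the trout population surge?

There is a causal chain: the trout population surge → the migratory bass overgrazing → the juvenile frog collapse.

Yes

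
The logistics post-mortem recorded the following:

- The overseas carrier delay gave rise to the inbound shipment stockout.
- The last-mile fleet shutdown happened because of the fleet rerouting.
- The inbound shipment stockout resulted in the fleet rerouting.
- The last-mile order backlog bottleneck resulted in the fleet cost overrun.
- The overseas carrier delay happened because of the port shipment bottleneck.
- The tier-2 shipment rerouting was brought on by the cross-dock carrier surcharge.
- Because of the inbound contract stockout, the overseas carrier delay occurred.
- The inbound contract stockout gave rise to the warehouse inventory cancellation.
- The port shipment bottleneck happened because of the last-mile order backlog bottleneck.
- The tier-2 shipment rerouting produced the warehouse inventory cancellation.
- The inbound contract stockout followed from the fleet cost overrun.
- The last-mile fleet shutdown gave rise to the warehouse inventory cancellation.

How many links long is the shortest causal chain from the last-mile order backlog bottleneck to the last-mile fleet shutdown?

Shortest chain: the last-mile order backlog bottleneck → the port shipment bottleneck → the overseas carrier delay → the inbound shipment stockout → the fleet rerouting → the last-mile fleet shutdown.

5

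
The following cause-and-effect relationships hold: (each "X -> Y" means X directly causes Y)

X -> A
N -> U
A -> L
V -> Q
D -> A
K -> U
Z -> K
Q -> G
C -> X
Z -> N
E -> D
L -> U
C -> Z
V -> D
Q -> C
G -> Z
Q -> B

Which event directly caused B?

Upstream contributors include V, but only Q feeds directly into B.

Q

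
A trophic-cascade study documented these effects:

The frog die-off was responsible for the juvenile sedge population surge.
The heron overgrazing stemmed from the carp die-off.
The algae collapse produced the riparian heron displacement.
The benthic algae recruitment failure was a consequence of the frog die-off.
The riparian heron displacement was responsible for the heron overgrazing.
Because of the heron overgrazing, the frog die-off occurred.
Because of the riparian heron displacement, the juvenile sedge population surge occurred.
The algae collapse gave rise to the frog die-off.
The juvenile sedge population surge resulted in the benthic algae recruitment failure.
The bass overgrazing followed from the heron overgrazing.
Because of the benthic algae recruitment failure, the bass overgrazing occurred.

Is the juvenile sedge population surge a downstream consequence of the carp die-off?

There is a causal chain: the carp die-off → the heron overgrazing → the frog die-off → the juvenile sedge population surge.

Yes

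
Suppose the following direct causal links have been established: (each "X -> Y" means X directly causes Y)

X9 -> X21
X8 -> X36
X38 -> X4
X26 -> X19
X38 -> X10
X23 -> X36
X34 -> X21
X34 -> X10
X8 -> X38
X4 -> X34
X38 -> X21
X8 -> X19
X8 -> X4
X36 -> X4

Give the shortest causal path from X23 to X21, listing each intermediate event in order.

X23 → X36
X36 → X4
X4 → X34
X34 → X21
Length: 4 steps.

X23 → X36 → X4 → X34 → X21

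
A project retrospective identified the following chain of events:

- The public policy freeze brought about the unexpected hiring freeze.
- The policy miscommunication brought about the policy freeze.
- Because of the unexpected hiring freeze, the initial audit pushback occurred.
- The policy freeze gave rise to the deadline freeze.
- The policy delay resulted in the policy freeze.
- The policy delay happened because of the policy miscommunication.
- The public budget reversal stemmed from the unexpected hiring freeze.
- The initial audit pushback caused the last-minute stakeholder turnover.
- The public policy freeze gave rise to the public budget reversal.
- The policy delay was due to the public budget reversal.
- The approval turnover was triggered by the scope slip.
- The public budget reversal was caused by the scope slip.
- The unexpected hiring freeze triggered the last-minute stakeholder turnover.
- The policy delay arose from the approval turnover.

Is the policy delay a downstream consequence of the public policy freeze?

There is a causal chain: the public policy freeze → the public budget reversal → the policy delay.

Yes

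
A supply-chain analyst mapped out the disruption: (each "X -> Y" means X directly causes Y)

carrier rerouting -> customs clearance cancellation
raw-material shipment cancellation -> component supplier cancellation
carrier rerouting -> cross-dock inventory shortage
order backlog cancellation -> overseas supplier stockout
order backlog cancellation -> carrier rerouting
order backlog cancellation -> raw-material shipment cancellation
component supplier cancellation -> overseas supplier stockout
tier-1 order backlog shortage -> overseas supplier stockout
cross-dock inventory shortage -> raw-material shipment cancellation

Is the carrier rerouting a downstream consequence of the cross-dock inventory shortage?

The cross-dock inventory shortage leads to the raw-material shipment cancellation, the component supplier cancellation, the overseas supplier stockout; the carrier rerouting is not among them.

No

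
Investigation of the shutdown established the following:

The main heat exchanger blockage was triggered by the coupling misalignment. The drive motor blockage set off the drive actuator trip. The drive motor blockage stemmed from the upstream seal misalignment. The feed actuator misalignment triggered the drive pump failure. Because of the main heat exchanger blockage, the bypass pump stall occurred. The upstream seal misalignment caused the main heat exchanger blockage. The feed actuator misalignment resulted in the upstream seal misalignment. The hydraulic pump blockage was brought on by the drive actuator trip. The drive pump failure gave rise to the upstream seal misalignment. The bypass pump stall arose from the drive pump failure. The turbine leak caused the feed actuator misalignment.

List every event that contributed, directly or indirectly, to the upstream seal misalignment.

Immediate causes of the upstream seal misalignment: the feed actuator misalignment, the drive pump failure.
Further upstream: the turbine leak.

the drive pump failure, the feed actuator misalignment, the turbine leak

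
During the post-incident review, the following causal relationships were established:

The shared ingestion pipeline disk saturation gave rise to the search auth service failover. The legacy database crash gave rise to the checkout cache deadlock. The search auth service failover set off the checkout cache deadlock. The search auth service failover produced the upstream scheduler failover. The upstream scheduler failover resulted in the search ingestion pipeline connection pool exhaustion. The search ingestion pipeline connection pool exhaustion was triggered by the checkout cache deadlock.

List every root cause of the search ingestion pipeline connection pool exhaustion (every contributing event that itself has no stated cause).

Tracing upstream from the search ingestion pipeline connection pool exhaustion: the search ingestion pipeline connection pool exhaustion ← the upstream scheduler failover ← the search auth service failover ← the shared ingestion pipeline disk saturation.
A separate upstream branch: the search ingestion pipeline connection pool exhaustion ← the checkout cache deadlock ← the legacy database crash.
Each of those chain origins has no stated cause.

the legacy database crash, the shared ingestion pipeline disk saturation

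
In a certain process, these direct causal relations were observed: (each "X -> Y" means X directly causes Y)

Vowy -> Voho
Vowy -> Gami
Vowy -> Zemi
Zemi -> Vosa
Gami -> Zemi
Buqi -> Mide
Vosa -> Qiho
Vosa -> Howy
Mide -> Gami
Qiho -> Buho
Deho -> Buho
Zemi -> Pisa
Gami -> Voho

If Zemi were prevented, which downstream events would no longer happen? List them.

Downstream of Zemi: Vosa, Qiho, Buho, Pisa, Howy.
Of those, still caused via another path: Buho.
The remainder have no surviving cause.

Howy, Pisa, Qiho, Vosa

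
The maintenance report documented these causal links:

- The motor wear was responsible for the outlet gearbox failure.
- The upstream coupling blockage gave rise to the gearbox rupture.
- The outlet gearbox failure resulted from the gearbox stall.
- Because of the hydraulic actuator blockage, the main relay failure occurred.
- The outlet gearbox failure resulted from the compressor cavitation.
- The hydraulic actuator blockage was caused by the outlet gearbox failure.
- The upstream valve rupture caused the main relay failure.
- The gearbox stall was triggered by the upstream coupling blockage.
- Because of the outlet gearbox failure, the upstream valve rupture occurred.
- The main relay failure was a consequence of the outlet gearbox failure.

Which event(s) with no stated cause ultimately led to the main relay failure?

Tracing upstream from the main relay failure: the main relay failure ← the outlet gearbox failure ← the gearbox stall ← the upstream coupling blockage.
A separate upstream branch: the main relay failure ← the outlet gearbox failure ← the motor wear.
A separate upstream branch: the main relay failure ← the outlet gearbox failure ← the compressor cavitation.
Each of those chain origins has no stated cause.

the compressor cavitation, the motor wear, the upstream coupling blockage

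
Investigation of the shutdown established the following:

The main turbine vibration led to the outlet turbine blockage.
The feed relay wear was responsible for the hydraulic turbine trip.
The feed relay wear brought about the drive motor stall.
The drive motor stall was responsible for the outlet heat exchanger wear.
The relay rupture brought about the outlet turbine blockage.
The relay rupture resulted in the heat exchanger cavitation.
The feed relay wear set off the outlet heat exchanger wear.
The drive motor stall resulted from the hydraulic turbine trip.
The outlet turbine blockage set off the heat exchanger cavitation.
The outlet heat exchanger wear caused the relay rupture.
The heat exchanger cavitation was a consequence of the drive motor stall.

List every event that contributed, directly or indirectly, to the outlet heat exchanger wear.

Immediate causes of the outlet heat exchanger wear: the feed relay wear, the drive motor stall.
Further upstream: the hydraulic turbine trip.

the drive motor stall, the feed relay wear, the hydraulic turbine trip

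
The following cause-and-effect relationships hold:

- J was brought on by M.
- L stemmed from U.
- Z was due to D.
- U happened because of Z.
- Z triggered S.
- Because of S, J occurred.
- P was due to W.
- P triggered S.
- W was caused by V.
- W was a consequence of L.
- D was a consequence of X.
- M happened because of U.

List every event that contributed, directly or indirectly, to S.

D, L, P, U, V, W, X, Z

Immediate causes of S: Z, P.
Further upstream: X, D, U, L, W, V.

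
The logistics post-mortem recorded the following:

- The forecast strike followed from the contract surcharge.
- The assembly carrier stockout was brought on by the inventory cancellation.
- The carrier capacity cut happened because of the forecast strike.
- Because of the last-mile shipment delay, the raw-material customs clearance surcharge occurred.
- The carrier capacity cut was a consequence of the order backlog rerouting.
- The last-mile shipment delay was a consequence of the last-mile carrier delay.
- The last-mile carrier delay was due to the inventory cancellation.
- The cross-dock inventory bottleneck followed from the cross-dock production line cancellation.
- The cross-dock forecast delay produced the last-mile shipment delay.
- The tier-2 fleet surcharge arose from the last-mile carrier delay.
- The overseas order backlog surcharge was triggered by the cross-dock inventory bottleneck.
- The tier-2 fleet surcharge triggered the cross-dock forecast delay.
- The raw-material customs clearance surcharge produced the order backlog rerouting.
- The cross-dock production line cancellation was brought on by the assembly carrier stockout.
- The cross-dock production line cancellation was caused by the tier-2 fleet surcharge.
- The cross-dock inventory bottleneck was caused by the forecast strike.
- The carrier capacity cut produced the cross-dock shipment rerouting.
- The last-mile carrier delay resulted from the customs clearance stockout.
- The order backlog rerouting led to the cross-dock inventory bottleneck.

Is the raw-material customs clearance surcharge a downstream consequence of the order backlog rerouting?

The order backlog rerouting leads to the carrier capacity cut, the cross-dock inventory bottleneck, the overseas order backlog surcharge, the cross-dock shipment rerouting; the raw-material customs clearance surcharge is not among them.

No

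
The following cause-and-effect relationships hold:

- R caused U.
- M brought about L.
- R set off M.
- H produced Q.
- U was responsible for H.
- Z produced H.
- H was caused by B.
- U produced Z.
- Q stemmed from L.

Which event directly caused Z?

Upstream contributors include R, but only U feeds directly into Z.

U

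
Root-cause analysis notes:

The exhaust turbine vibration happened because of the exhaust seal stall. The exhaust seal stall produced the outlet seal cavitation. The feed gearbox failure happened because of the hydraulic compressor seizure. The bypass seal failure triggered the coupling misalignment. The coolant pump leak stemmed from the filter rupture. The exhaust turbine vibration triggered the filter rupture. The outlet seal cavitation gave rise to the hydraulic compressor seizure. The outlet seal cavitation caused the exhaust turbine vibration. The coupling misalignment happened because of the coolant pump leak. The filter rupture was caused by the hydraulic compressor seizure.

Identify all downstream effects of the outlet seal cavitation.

the coolant pump leak, the coupling misalignment, the exhaust turbine vibration, the feed gearbox failure, the filter rupture, the hydraulic compressor seizure

Direct effects: the hydraulic compressor seizure, the exhaust turbine vibration.
2 steps out: the feed gearbox failure, the filter rupture.
3 steps out: the coolant pump leak.
4 steps out: the coupling misalignment.
Not reachable from it: the exhaust seal stall, the bypass seal failure.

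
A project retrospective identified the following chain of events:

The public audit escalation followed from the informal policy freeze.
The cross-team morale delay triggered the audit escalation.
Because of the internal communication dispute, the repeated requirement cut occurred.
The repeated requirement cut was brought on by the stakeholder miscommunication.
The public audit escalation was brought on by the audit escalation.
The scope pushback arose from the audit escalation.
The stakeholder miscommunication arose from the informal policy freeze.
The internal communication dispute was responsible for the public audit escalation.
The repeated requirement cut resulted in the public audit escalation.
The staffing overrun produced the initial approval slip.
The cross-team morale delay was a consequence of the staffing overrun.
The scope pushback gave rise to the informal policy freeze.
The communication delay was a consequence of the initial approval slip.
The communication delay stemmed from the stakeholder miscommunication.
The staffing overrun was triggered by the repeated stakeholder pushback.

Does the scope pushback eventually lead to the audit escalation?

The scope pushback leads to the informal policy freeze, the stakeholder miscommunication, the communication delay, the repeated requirement cut, the public audit escalation; the audit escalation is not among them.

No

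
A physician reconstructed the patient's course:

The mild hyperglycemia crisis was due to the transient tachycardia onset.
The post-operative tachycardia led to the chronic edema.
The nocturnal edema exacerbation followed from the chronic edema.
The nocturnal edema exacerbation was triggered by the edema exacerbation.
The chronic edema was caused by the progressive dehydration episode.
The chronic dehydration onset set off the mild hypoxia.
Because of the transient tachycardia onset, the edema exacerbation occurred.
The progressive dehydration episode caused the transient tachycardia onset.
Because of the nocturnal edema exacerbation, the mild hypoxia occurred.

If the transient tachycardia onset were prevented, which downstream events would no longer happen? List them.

Downstream of the transient tachycardia onset: the mild hyperglycemia crisis, the edema exacerbation, the nocturnal edema exacerbation, the mild hypoxia.
Of those, still caused via another path: the nocturnal edema exacerbation, the mild hypoxia.
The remainder have no surviving cause.

the edema exacerbation, the mild hyperglycemia crisis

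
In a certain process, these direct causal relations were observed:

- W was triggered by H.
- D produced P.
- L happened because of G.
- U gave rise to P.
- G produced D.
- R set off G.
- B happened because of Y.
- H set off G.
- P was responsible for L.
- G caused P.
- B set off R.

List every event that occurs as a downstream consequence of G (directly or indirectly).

Direct effects: D, P, L.
Not reachable from it: H, U, Y, B, R, W.

D, L, P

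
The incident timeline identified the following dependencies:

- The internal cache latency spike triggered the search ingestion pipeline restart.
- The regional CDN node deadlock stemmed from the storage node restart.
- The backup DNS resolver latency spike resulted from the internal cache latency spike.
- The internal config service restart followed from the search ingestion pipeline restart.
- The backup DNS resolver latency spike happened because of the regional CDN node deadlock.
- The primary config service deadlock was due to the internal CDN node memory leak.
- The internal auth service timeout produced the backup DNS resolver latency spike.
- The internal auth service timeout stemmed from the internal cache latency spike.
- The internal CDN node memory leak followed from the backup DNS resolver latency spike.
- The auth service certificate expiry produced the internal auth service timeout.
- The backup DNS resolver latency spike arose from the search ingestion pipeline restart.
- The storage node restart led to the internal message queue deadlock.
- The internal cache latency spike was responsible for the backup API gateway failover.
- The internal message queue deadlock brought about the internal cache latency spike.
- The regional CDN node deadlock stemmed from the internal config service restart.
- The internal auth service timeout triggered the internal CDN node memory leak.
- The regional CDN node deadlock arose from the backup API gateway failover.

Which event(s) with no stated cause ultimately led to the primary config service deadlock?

Tracing upstream from the primary config service deadlock: the primary config service deadlock ← the internal CDN node memory leak ← the backup DNS resolver latency spike ← the regional CDN node deadlock ← the storage node restart.
A separate upstream branch: the primary config service deadlock ← the internal CDN node memory leak ← the internal auth service timeout ← the auth service certificate expiry.
Each of those chain origins has no stated cause.

the auth service certificate expiry, the storage node restart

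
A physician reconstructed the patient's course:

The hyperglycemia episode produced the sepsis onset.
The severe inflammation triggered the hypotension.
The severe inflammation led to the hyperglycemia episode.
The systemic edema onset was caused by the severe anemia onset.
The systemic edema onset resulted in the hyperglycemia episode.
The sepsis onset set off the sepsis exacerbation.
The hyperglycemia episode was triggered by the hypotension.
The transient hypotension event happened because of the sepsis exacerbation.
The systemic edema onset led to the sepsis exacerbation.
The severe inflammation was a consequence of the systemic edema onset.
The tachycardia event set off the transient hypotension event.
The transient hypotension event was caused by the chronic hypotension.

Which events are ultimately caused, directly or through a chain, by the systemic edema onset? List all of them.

Direct effects: the severe inflammation, the hyperglycemia episode, the sepsis exacerbation.
2 steps out: the hypotension, the sepsis onset, the transient hypotension event.
Not reachable from it: the severe anemia onset, the chronic hypotension, the tachycardia event.

the hyperglycemia episode, the hypotension, the sepsis exacerbation, the sepsis onset, the severe inflammation, the transient hypotension event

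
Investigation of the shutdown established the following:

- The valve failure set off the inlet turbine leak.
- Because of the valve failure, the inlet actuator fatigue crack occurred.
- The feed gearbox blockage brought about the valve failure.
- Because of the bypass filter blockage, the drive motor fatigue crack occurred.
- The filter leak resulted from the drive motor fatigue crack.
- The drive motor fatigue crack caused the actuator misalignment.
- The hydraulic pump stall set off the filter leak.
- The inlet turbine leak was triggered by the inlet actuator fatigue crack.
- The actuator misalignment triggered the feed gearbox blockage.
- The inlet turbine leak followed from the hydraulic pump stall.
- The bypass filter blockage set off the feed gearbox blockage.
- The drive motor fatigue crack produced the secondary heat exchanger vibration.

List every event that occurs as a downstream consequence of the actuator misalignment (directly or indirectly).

the feed gearbox blockage, the inlet actuator fatigue crack, the inlet turbine leak, the valve failure

Direct effects: the feed gearbox blockage.
2 steps out: the valve failure.
3 steps out: the inlet actuator fatigue crack, the inlet turbine leak.
Not reachable from it: the bypass filter blockage, the drive motor fatigue crack, the secondary heat exchanger vibration, the hydraulic pump stall, the filter leak.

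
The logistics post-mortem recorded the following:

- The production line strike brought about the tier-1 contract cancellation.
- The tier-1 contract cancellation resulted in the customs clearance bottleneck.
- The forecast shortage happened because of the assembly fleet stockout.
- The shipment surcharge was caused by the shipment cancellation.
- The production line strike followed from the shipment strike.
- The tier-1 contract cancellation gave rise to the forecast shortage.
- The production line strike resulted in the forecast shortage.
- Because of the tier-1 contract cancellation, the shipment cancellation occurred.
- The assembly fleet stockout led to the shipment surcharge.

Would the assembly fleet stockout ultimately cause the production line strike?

No

The assembly fleet stockout leads to the shipment surcharge, the forecast shortage; the production line strike is not among them.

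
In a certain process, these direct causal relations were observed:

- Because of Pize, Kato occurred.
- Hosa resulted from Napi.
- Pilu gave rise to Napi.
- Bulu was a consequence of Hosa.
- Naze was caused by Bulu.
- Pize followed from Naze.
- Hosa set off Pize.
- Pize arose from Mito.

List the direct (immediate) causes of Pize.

Hosa, Mito, Naze

Upstream contributors include Pilu, Napi, Bulu, but only Hosa, Mito, Naze feed directly into Pize.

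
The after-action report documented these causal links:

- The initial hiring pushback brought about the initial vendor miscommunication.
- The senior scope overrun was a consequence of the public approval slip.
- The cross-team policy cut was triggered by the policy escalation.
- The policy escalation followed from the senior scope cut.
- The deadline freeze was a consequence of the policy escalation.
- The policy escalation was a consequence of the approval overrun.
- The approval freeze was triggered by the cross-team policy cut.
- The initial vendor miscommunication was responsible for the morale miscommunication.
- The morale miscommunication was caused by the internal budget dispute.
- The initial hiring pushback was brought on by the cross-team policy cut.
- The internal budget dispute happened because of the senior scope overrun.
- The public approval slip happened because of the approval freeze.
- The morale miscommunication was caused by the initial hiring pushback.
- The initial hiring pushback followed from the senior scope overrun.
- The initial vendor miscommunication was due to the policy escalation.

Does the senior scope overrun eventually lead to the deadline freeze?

The senior scope overrun leads to the initial hiring pushback, the internal budget dispute, the initial vendor miscommunication, the morale miscommunication; the deadline freeze is not among them.

No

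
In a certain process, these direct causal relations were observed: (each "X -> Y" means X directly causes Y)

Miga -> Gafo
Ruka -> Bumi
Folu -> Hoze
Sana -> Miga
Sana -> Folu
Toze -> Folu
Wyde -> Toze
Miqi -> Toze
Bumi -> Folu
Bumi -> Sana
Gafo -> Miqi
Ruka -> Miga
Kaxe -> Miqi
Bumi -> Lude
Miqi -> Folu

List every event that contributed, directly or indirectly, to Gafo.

Immediate cause of Gafo: Miga.
Further upstream: Ruka, Bumi, Sana.

Bumi, Miga, Ruka, Sana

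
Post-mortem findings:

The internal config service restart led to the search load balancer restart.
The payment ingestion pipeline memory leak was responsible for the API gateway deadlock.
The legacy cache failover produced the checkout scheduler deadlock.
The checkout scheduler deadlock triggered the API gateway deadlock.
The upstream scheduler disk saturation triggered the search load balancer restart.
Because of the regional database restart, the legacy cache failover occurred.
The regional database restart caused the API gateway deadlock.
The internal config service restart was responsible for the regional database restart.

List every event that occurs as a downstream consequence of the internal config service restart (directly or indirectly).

the API gateway deadlock, the checkout scheduler deadlock, the legacy cache failover, the regional database restart, the search load balancer restart

Direct effects: the regional database restart, the search load balancer restart.
2 steps out: the legacy cache failover, the API gateway deadlock.
3 steps out: the checkout scheduler deadlock.
Not reachable from it: the payment ingestion pipeline memory leak, the upstream scheduler disk saturation.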